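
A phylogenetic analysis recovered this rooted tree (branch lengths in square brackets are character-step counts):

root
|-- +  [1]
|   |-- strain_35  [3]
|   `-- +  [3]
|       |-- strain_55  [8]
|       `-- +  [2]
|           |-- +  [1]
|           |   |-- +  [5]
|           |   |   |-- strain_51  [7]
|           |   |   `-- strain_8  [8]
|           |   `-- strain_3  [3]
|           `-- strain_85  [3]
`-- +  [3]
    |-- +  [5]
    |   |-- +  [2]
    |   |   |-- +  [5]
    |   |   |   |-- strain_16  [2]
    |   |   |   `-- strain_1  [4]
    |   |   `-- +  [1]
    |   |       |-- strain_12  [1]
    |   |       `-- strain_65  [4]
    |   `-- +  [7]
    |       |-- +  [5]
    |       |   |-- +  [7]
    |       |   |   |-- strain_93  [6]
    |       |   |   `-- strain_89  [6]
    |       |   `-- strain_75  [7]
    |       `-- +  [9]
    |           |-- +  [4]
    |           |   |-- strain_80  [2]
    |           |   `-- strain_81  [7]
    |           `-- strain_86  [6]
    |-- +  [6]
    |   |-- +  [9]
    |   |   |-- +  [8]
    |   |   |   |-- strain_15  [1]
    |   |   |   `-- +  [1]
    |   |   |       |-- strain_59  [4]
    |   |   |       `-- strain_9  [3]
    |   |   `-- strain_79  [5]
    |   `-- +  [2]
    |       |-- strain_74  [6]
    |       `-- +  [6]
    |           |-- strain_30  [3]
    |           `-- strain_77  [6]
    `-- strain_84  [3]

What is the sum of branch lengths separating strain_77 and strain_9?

35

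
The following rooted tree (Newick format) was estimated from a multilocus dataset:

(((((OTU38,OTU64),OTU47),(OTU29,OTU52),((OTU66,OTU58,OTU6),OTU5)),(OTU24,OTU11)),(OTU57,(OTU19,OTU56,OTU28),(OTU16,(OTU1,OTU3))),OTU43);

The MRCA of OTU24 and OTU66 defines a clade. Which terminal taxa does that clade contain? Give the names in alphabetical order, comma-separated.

Tracing OTU24: it sits inside (OTU24,OTU11).
Tracing OTU66: it sits inside (OTU66,OTU58,OTU6).
The smallest clade enclosing both is ((((OTU38,OTU64),OTU47),(OTU29,OTU52),((OTU66,OTU58,OTU6),OTU5)),(OTU24,OTU11)); the answer is its 11 terminal taxa in alphabetical order.

OTU11, OTU24, OTU29, OTU38, OTU47, OTU5, OTU52, OTU58, OTU6, OTU64, OTU66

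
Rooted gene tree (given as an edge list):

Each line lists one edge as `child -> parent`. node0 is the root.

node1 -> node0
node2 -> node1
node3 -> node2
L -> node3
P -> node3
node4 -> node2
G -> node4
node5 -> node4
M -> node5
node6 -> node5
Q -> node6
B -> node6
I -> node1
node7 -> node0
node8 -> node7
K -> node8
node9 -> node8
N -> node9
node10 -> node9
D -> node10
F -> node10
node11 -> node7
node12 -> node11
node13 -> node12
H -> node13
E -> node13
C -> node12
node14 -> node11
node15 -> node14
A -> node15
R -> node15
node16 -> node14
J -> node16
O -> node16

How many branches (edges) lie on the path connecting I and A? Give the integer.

The MRCA of I and A is the root of the tree.
From I up to that node: 2 branches. From A up to the same node: 5 branches. Total: 2 + 5 = 7.

7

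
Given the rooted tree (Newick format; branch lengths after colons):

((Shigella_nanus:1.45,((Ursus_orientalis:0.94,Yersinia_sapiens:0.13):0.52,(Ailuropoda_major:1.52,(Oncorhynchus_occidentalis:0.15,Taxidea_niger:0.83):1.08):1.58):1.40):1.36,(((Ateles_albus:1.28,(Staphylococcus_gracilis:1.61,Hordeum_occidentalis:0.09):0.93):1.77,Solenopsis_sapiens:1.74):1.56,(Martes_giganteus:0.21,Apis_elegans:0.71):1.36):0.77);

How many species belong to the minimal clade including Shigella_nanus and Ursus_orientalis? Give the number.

The MRCA of Shigella_nanus and Ursus_orientalis is the node subtending (Shigella_nanus,((Ursus_orientalis,Yersinia_sapiens),(Ailuropoda_major,(Oncorhynchus_occidentalis,Taxidea_niger)))).
That clade contains 6 terminal taxa: Ailuropoda_major, Oncorhynchus_occidentalis, Shigella_nanus, Taxidea_niger, Ursus_orientalis, Yersinia_sapiens.

6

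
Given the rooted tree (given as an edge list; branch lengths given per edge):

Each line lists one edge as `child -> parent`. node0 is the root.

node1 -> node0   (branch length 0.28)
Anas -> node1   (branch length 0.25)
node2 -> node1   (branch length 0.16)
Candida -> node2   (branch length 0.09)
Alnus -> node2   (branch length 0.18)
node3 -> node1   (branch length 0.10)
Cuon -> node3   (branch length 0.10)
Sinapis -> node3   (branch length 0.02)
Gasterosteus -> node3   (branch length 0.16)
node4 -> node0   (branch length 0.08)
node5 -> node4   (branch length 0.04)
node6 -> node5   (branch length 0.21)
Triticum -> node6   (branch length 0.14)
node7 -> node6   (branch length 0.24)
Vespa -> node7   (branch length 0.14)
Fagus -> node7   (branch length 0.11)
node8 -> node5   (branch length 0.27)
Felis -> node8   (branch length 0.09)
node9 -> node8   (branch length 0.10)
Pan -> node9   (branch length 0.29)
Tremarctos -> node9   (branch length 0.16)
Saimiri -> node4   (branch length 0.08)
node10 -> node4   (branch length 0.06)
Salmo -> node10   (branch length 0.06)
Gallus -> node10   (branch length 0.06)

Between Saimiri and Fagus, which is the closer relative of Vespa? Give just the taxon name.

The MRCA of Vespa and Fagus subtends (Vespa,Fagus) (2 taxa).
The MRCA of Vespa and Saimiri subtends (((Triticum,(Vespa,Fagus)),(Felis,(Pan,Tremarctos))),Saimiri,(Salmo,Gallus)) (9 taxa).
The first is nested inside the second, so Vespa shares a more recent common ancestor with Fagus.

Fagus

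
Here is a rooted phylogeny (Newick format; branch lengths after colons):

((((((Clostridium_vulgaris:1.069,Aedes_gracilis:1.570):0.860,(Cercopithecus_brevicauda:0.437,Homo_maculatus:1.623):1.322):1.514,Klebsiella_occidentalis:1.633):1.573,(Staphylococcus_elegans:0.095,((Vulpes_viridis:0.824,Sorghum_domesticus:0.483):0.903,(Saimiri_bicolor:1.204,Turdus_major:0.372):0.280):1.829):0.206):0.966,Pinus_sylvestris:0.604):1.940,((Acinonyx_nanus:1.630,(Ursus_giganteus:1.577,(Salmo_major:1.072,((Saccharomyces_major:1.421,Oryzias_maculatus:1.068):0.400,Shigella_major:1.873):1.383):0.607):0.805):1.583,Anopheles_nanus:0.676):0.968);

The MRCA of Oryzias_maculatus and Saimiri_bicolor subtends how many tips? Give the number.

18

The MRCA of Oryzias_maculatus and Saimiri_bicolor is the root, so the clade is the entire tree.
That clade contains 18 terminal taxa: Acinonyx_nanus, Aedes_gracilis, Anopheles_nanus, Cercopithecus_brevicauda, Clostridium_vulgaris, Homo_maculatus, Klebsiella_occidentalis, Oryzias_maculatus, Pinus_sylvestris, Saccharomyces_major, Saimiri_bicolor, Salmo_major, Shigella_major, Sorghum_domesticus, Staphylococcus_elegans, Turdus_major, Ursus_giganteus, Vulpes_viridis.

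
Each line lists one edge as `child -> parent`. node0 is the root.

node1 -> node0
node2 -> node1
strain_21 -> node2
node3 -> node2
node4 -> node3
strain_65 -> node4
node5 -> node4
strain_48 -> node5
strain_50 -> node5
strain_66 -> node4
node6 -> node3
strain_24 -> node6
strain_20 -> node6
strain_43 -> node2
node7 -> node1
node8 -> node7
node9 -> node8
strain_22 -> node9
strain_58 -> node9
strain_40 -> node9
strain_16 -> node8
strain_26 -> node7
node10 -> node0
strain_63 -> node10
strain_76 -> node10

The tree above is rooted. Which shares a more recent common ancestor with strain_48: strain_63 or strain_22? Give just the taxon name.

strain_22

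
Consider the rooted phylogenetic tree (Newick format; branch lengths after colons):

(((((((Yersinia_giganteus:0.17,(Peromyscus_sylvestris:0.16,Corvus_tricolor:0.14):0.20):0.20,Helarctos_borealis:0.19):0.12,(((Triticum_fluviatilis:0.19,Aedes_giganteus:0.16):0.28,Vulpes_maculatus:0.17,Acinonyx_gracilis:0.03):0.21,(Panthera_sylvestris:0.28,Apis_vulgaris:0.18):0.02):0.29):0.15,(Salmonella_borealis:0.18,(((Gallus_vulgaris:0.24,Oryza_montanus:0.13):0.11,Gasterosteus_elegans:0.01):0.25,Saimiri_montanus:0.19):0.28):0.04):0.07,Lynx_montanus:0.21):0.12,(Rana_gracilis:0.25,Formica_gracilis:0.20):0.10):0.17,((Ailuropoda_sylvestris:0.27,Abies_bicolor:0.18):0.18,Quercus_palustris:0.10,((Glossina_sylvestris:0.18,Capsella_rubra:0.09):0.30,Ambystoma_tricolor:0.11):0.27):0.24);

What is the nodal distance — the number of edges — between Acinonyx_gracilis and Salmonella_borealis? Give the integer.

The MRCA of Acinonyx_gracilis and Salmonella_borealis is the node subtending ((((Yersinia_giganteus,(Peromyscus_sylvestris,Corvus_tricolor)),Helarctos_borealis),(((Triticum_fluviatilis,Aedes_giganteus),Vulpes_maculatus,Acinonyx_gracilis),(Panthera_sylvestris,Apis_vulgaris))),(Salmonella_borealis,(((Gallus_vulgaris,Oryza_montanus),Gasterosteus_elegans),Saimiri_montanus))).
From Acinonyx_gracilis up to that node: 4 branches. From Salmonella_borealis up to the same node: 2 branches. Total: 4 + 2 = 6.

6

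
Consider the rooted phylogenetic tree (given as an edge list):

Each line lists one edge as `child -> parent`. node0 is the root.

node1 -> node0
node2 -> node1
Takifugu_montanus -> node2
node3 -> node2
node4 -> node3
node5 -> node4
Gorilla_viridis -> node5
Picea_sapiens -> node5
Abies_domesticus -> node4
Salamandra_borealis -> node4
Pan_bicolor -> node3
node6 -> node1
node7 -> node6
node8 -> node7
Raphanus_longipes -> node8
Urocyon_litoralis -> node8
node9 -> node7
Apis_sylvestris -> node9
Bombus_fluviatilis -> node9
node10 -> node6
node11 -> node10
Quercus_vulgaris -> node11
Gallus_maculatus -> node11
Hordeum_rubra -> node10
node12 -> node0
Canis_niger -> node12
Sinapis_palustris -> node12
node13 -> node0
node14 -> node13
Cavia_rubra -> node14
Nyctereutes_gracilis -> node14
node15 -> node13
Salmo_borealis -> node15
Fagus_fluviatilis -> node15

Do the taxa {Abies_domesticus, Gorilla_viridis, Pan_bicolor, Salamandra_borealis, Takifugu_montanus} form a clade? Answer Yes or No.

No

The MRCA of the listed taxa subtends (Takifugu_montanus,(((Gorilla_viridis,Picea_sapiens),Abies_domesticus,Salamandra_borealis),Pan_bicolor)).
That clade also contains Picea_sapiens, which is not in the proposed group, so the group is not monophyletic.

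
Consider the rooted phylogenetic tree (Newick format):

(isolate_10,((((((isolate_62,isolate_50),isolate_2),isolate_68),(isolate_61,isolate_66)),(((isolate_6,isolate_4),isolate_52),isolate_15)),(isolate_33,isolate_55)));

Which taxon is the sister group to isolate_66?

isolate_61

isolate_66 attaches to the tree at the node subtending (isolate_61,isolate_66).
The other lineage descending from that same node — the sister group — is the single tip isolate_61.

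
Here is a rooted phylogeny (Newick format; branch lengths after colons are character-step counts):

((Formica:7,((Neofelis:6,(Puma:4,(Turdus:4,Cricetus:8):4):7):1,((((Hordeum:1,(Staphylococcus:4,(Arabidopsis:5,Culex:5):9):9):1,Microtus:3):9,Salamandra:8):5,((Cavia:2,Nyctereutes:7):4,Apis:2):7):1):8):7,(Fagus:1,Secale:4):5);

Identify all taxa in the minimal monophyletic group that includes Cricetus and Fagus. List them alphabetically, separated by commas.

Apis, Arabidopsis, Cavia, Cricetus, Culex, Fagus, Formica, Hordeum, Microtus, Neofelis, Nyctereutes, Puma, Salamandra, Secale, Staphylococcus, Turdus

Tracing Cricetus: it sits inside (Turdus,Cricetus).
Tracing Fagus: it sits inside (Fagus,Secale).
The smallest clade enclosing both is the whole tree (their MRCA is the root), so the answer is all 16 tips in alphabetical order.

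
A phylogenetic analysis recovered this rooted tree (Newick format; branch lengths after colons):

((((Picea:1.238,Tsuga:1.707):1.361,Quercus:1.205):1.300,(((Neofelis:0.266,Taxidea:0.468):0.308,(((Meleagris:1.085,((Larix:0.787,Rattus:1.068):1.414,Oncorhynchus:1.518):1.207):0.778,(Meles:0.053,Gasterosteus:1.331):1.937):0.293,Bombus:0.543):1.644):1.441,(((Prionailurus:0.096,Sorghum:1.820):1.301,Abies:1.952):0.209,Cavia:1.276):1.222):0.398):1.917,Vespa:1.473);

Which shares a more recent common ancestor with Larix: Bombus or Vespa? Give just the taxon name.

The MRCA of Larix and Bombus subtends (((Meleagris,((Larix,Rattus),Oncorhynchus)),(Meles,Gasterosteus)),Bombus) (7 taxa).
The MRCA of Larix and Vespa is the root, subtending the entire tree (17 taxa).
The first is nested inside the second, so Larix shares a more recent common ancestor with Bombus.

Bombus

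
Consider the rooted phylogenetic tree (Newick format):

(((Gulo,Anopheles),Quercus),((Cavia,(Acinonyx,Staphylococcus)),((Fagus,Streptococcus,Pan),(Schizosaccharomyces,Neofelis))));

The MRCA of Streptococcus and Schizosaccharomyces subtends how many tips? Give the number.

5

The MRCA of Streptococcus and Schizosaccharomyces is the node subtending ((Fagus,Streptococcus,Pan),(Schizosaccharomyces,Neofelis)).
That clade contains 5 terminal taxa: Fagus, Neofelis, Pan, Schizosaccharomyces, Streptococcus.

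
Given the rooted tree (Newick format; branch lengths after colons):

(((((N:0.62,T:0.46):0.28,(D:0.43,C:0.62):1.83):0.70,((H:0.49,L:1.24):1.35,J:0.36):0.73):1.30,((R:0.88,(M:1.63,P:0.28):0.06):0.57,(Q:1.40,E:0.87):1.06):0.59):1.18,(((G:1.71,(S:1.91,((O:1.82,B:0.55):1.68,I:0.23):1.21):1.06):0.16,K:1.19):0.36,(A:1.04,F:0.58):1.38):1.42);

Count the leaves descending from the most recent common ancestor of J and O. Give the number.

The MRCA of J and O is the root, so the clade is the entire tree.
That clade contains 20 terminal taxa: A, B, C, D, E, F, G, H, I, J, K, L, M, N, O, P, Q, R, S, T.

20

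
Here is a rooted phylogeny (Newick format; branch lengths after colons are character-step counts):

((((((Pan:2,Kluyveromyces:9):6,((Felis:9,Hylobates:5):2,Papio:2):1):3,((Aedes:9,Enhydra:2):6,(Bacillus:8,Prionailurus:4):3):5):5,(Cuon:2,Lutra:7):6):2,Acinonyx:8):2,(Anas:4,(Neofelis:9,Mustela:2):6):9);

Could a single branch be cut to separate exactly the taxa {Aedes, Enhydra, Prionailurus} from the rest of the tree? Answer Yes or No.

The MRCA of the listed taxa subtends ((Aedes,Enhydra),(Bacillus,Prionailurus)).
That clade also contains Bacillus, which is not in the proposed group, so the group is not monophyletic.

No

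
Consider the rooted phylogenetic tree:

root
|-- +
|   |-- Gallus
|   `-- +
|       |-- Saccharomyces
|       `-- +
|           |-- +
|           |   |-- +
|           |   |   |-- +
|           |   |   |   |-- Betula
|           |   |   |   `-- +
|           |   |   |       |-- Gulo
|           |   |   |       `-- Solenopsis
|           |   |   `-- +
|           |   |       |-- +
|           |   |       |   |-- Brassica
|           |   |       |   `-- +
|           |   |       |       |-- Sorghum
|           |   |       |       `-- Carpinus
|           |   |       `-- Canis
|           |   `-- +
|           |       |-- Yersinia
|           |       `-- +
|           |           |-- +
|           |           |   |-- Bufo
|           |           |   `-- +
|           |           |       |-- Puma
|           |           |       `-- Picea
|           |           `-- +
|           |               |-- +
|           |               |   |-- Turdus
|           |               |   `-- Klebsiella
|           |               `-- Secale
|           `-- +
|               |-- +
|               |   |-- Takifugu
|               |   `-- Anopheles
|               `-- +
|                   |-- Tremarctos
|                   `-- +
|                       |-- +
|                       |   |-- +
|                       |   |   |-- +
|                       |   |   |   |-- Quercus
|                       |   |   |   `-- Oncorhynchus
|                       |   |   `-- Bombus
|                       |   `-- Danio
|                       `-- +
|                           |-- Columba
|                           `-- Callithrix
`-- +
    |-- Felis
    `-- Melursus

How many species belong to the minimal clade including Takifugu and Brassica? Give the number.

The MRCA of Takifugu and Brassica is the node subtending ((((Betula,(Gulo,Solenopsis)),((Brassica,(Sorghum,Carpinus)),Canis)),(Yersinia,((Bufo,(Puma,Picea)),((Turdus,Klebsiella),Secale)))),((Takifugu,Anopheles),(Tremarctos,((((Quercus,Oncorhynchus),Bombus),Danio),(Columba,Callithrix))))).
That clade contains 23 terminal taxa: Anopheles, Betula, Bombus, Brassica, Bufo, Callithrix, Canis, Carpinus, Columba, Danio, Gulo, Klebsiella, Oncorhynchus, Picea, Puma, Quercus, Secale, Solenopsis, Sorghum, Takifugu, Tremarctos, Turdus, Yersinia.

23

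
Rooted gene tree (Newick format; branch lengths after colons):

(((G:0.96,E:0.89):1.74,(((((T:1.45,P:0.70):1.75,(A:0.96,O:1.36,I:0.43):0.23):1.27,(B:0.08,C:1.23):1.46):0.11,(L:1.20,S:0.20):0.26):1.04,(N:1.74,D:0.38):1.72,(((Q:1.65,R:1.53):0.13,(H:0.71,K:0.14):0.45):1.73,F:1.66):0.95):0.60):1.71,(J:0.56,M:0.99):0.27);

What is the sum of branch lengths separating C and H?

7.68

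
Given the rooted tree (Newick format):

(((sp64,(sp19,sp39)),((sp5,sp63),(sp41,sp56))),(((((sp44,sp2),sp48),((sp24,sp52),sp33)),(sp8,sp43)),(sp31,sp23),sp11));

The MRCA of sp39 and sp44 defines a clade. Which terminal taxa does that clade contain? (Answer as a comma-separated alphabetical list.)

Tracing sp39: it sits inside (sp19,sp39).
Tracing sp44: it sits inside (sp44,sp2).
The smallest clade enclosing both is the whole tree (their MRCA is the root), so the answer is all 18 tips in alphabetical order.

sp11, sp19, sp2, sp23, sp24, sp31, sp33, sp39, sp41, sp43, sp44, sp48, sp5, sp52, sp56, sp63, sp64, sp8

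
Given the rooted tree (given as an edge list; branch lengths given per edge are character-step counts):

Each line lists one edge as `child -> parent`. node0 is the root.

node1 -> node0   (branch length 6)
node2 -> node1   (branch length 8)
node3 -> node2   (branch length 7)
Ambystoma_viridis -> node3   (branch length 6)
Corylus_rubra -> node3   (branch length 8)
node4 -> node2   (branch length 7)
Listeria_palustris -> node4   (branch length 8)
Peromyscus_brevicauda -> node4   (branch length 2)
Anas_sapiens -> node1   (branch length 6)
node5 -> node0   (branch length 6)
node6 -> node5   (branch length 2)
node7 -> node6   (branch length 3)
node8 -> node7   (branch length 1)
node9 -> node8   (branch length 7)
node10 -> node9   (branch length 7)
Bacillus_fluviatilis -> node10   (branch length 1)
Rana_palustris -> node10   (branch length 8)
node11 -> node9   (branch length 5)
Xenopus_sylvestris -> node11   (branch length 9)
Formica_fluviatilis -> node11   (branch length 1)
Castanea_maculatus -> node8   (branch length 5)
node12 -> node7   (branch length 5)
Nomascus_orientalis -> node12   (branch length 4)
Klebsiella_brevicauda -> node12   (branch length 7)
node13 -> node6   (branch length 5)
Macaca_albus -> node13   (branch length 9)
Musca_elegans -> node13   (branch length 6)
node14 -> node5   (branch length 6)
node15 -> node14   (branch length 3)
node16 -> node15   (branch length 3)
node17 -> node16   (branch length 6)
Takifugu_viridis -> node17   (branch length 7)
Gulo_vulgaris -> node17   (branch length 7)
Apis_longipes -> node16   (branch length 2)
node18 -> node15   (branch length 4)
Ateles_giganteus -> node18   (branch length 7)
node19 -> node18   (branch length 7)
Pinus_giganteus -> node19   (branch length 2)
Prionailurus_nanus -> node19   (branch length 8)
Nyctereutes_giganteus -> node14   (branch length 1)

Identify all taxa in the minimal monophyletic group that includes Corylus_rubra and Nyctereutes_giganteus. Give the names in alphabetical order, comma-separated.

Ambystoma_viridis, Anas_sapiens, Apis_longipes, Ateles_giganteus, Bacillus_fluviatilis, Castanea_maculatus, Corylus_rubra, Formica_fluviatilis, Gulo_vulgaris, Klebsiella_brevicauda, Listeria_palustris, Macaca_albus, Musca_elegans, Nomascus_orientalis, Nyctereutes_giganteus, Peromyscus_brevicauda, Pinus_giganteus, Prionailurus_nanus, Rana_palustris, Takifugu_viridis, Xenopus_sylvestris

Tracing Corylus_rubra: it sits inside (Ambystoma_viridis,Corylus_rubra).
Tracing Nyctereutes_giganteus: it sits inside ((((Takifugu_viridis,Gulo_vulgaris),Apis_longipes),(Ateles_giganteus,(Pinus_giganteus,Prionailurus_nanus))),Nyctereutes_giganteus).
The smallest clade enclosing both is the whole tree (their MRCA is the root), so the answer is all 21 tips in alphabetical order.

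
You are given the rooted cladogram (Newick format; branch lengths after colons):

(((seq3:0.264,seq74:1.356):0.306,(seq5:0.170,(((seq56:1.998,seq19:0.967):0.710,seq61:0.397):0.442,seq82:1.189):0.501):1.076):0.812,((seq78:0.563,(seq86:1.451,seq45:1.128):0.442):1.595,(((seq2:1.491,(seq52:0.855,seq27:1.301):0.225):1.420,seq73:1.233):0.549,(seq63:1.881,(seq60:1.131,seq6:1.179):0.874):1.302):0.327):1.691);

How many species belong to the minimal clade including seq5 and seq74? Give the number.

7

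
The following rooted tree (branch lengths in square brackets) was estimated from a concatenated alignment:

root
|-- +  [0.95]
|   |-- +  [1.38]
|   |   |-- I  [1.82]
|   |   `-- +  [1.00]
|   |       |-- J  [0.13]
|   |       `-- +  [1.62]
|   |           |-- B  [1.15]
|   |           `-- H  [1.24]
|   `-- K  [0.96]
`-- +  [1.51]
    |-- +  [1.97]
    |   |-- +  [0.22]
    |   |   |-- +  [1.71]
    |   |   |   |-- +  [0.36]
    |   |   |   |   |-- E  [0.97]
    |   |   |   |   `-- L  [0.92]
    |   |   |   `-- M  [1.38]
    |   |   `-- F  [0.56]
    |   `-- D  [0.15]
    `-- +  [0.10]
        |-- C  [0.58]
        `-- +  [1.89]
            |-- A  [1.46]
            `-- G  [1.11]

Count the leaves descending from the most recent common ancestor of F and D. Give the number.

The MRCA of F and D is the node subtending ((((E,L),M),F),D).
That clade contains 5 terminal taxa: D, E, F, L, M.

5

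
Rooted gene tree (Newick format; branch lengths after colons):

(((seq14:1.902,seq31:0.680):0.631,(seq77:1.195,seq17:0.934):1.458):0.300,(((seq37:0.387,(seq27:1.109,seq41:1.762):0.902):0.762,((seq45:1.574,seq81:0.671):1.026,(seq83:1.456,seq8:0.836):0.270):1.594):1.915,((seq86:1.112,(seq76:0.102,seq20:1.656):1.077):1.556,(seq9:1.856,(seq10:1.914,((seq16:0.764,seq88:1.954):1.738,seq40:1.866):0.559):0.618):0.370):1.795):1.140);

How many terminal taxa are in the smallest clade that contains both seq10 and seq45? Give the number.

The MRCA of seq10 and seq45 is the node subtending (((seq37,(seq27,seq41)),((seq45,seq81),(seq83,seq8))),((seq86,(seq76,seq20)),(seq9,(seq10,((seq16,seq88),seq40))))).
That clade contains 15 terminal taxa: seq10, seq16, seq20, seq27, seq37, seq40, seq41, seq45, seq76, seq8, seq81, seq83, seq86, seq88, seq9.

15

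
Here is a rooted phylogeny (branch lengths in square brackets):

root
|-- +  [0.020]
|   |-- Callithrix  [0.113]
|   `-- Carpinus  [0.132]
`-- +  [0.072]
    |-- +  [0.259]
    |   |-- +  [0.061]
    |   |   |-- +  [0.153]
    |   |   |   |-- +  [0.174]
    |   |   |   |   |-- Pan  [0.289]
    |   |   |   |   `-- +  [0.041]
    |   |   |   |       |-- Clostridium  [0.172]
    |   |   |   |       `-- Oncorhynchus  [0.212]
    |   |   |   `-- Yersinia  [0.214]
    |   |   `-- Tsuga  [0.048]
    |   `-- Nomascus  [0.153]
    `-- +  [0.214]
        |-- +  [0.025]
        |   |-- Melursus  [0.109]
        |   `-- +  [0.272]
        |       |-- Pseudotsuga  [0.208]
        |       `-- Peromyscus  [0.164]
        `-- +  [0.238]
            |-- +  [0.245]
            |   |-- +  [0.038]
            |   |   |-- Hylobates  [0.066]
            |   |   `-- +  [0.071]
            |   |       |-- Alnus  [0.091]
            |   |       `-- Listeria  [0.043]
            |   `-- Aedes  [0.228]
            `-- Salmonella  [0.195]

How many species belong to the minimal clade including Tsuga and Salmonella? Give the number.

The MRCA of Tsuga and Salmonella is the node subtending (((((Pan,(Clostridium,Oncorhynchus)),Yersinia),Tsuga),Nomascus),((Melursus,(Pseudotsuga,Peromyscus)),(((Hylobates,(Alnus,Listeria)),Aedes),Salmonella))).
That clade contains 14 terminal taxa: Aedes, Alnus, Clostridium, Hylobates, Listeria, Melursus, Nomascus, Oncorhynchus, Pan, Peromyscus, Pseudotsuga, Salmonella, Tsuga, Yersinia.

14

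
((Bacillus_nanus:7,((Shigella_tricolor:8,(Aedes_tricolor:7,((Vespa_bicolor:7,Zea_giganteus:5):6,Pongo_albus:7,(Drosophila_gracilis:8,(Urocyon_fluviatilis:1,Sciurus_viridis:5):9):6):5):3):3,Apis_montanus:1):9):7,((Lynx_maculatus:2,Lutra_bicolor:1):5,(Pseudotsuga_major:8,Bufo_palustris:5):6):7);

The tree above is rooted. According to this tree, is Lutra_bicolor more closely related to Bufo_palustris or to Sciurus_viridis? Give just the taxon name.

Bufo_palustris

The MRCA of Lutra_bicolor and Bufo_palustris subtends ((Lynx_maculatus,Lutra_bicolor),(Pseudotsuga_major,Bufo_palustris)) (4 taxa).
The MRCA of Lutra_bicolor and Sciurus_viridis is the root, subtending the entire tree (14 taxa).
The first is nested inside the second, so Lutra_bicolor shares a more recent common ancestor with Bufo_palustris.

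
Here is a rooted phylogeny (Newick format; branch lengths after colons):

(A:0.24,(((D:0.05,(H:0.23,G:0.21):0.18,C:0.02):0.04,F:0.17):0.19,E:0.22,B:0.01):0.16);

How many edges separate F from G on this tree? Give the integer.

The MRCA of F and G is the node subtending ((D,(H,G),C),F).
From F up to that node: 1 branch. From G up to the same node: 3 branches. Total: 1 + 3 = 4.

4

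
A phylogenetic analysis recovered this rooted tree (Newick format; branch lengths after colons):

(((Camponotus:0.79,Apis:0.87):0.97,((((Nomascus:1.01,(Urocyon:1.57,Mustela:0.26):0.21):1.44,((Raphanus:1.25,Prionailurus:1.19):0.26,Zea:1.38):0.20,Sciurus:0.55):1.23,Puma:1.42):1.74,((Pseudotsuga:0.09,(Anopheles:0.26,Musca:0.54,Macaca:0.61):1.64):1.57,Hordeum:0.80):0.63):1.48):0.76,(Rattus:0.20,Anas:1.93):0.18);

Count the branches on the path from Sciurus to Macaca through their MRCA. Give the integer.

7

The MRCA of Sciurus and Macaca is the node subtending ((((Nomascus,(Urocyon,Mustela)),((Raphanus,Prionailurus),Zea),Sciurus),Puma),((Pseudotsuga,(Anopheles,Musca,Macaca)),Hordeum)).
From Sciurus up to that node: 3 branches. From Macaca up to the same node: 4 branches. Total: 3 + 4 = 7.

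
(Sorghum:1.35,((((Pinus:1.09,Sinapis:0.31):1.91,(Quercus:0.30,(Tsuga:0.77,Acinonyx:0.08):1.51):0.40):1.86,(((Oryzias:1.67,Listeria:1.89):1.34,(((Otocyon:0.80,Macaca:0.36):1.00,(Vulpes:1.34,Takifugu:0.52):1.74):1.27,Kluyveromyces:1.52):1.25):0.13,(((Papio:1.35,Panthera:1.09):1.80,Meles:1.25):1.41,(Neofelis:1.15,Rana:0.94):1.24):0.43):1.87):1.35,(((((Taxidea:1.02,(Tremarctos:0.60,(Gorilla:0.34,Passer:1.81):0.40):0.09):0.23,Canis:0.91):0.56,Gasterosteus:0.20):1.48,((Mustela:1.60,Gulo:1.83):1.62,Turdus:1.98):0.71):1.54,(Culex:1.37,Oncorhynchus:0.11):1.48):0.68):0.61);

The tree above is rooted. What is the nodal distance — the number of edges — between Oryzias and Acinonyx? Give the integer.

The MRCA of Oryzias and Acinonyx is the node subtending (((Pinus,Sinapis),(Quercus,(Tsuga,Acinonyx))),(((Oryzias,Listeria),(((Otocyon,Macaca),(Vulpes,Takifugu)),Kluyveromyces)),(((Papio,Panthera),Meles),(Neofelis,Rana)))).
From Oryzias up to that node: 4 branches. From Acinonyx up to the same node: 4 branches. Total: 4 + 4 = 8.

8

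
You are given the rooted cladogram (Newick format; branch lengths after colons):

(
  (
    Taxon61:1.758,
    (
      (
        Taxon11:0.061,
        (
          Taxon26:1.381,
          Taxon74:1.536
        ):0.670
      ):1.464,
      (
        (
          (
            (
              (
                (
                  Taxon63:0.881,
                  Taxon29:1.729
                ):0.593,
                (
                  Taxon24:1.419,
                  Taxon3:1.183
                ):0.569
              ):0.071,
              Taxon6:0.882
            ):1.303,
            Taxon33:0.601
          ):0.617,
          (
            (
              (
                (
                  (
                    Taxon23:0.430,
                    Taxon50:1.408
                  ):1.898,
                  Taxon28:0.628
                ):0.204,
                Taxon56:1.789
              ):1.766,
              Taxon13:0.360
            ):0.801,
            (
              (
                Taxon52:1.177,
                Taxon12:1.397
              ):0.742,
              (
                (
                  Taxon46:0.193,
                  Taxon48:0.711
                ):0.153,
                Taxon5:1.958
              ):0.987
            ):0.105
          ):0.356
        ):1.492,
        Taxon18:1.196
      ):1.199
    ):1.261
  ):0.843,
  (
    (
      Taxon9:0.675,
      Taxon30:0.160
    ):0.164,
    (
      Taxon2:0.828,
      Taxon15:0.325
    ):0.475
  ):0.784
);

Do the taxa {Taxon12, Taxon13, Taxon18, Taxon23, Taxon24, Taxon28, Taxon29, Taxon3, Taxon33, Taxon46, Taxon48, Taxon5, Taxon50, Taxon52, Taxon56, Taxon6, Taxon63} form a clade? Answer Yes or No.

Yes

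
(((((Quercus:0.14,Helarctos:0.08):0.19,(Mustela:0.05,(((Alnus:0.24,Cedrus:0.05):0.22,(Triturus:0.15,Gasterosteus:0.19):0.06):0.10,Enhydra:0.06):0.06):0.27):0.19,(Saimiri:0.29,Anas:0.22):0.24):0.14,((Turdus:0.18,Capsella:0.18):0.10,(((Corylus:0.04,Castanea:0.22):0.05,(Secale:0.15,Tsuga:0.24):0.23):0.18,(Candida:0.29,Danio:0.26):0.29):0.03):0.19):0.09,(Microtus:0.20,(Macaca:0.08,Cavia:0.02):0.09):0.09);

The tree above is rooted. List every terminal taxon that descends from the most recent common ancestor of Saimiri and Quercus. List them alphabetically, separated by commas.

Tracing Saimiri: it sits inside (Saimiri,Anas).
Tracing Quercus: it sits inside (Quercus,Helarctos).
The smallest clade enclosing both is (((Quercus,Helarctos),(Mustela,(((Alnus,Cedrus),(Triturus,Gasterosteus)),Enhydra))),(Saimiri,Anas)); the answer is its 10 terminal taxa in alphabetical order.

Alnus, Anas, Cedrus, Enhydra, Gasterosteus, Helarctos, Mustela, Quercus, Saimiri, Triturus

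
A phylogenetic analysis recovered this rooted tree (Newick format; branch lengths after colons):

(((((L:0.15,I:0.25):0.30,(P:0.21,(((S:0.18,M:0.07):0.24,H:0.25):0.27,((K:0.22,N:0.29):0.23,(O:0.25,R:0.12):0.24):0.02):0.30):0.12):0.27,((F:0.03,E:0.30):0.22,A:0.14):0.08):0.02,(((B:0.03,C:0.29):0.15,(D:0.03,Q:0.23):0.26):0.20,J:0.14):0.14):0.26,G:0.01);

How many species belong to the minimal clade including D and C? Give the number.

The MRCA of D and C is the node subtending ((B,C),(D,Q)).
That clade contains 4 terminal taxa: B, C, D, Q.

4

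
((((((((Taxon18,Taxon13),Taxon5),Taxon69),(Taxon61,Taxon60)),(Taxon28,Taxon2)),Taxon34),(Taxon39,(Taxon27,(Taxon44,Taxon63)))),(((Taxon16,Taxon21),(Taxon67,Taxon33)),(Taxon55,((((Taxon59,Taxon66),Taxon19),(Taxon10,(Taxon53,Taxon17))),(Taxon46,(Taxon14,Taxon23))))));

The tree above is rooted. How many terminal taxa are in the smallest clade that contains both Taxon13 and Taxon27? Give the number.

The MRCA of Taxon13 and Taxon27 is the node subtending (((((((Taxon18,Taxon13),Taxon5),Taxon69),(Taxon61,Taxon60)),(Taxon28,Taxon2)),Taxon34),(Taxon39,(Taxon27,(Taxon44,Taxon63)))).
That clade contains 13 terminal taxa: Taxon13, Taxon18, Taxon2, Taxon27, Taxon28, Taxon34, Taxon39, Taxon44, Taxon5, Taxon60, Taxon61, Taxon63, Taxon69.

13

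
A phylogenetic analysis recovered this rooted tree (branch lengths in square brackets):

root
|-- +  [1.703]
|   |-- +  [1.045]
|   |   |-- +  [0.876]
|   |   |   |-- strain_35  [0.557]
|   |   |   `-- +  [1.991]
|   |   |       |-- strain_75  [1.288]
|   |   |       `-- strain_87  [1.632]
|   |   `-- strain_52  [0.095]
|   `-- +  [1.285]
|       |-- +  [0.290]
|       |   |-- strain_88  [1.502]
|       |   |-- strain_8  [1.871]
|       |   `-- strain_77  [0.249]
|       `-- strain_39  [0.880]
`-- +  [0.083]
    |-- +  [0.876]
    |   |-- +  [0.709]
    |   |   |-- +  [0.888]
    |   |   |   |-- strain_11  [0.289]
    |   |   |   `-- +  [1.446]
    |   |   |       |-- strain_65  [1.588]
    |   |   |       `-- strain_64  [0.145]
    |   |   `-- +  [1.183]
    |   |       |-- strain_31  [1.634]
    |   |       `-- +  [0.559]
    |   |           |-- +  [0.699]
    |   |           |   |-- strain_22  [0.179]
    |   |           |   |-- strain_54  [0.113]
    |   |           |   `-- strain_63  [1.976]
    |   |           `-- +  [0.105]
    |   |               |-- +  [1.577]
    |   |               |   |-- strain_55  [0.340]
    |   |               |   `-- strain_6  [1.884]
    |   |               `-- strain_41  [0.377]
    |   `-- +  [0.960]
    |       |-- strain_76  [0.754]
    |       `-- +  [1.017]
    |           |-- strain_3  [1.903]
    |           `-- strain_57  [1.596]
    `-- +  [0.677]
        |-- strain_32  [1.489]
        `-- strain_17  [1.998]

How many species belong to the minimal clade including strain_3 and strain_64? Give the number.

The MRCA of strain_3 and strain_64 is the node subtending (((strain_11,(strain_65,strain_64)),(strain_31,((strain_22,strain_54,strain_63),((strain_55,strain_6),strain_41)))),(strain_76,(strain_3,strain_57))).
That clade contains 13 terminal taxa: strain_11, strain_22, strain_3, strain_31, strain_41, strain_54, strain_55, strain_57, strain_6, strain_63, strain_64, strain_65, strain_76.

13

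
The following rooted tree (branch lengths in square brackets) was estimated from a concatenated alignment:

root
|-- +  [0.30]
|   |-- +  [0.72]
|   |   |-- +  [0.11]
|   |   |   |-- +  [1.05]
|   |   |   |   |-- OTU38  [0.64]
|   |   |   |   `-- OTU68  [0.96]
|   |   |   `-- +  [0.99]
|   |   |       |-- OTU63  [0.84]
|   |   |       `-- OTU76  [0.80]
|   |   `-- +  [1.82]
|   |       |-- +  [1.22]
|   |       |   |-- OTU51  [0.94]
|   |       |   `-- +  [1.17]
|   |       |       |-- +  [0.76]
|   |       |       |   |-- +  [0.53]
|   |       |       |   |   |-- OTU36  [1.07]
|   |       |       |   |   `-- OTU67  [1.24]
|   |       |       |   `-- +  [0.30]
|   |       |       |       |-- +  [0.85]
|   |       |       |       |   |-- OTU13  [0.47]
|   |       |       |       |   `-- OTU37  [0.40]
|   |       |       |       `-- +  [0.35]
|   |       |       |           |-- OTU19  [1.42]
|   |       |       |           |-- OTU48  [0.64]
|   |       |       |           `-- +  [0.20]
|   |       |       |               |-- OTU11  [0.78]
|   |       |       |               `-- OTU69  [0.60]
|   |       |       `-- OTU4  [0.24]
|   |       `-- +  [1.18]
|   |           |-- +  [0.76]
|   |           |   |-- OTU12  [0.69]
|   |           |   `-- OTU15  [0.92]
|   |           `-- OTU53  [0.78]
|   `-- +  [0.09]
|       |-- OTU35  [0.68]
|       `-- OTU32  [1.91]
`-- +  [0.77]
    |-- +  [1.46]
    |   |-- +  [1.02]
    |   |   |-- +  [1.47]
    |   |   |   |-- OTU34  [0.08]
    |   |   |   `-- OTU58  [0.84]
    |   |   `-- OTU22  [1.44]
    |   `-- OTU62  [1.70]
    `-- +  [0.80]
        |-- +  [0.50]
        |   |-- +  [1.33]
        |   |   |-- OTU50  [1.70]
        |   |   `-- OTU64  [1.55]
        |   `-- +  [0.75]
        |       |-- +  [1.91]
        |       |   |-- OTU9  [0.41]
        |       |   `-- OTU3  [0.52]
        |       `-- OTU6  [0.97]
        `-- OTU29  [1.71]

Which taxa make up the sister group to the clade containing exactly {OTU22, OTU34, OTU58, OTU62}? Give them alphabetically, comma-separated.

The clade containing exactly {OTU22, OTU34, OTU58, OTU62} attaches to the tree at the node subtending ((((OTU34,OTU58),OTU22),OTU62),(((OTU50,OTU64),((OTU9,OTU3),OTU6)),OTU29)).
The other lineage descending from that same node — the sister group — is (((OTU50,OTU64),((OTU9,OTU3),OTU6)),OTU29); its 6 tips in alphabetical order are the answer.

OTU29, OTU3, OTU50, OTU6, OTU64, OTU9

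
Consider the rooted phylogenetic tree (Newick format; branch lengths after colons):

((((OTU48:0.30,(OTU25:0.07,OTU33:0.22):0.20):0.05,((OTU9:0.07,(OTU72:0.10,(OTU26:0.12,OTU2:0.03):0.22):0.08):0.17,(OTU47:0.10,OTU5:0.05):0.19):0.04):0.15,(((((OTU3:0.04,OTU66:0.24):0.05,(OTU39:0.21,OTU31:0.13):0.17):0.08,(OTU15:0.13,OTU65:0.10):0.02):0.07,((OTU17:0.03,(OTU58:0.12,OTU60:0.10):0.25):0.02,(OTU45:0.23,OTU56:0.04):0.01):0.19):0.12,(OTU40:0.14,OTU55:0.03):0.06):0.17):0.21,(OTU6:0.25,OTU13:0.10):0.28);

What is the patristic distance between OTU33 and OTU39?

1.44

The path runs OTU33 → … → MRCA → … → OTU39; the MRCA is the node subtending (((OTU48,(OTU25,OTU33)),((OTU9,(OTU72,(OTU26,OTU2))),(OTU47,OTU5))),(((((OTU3,OTU66),(OTU39,OTU31)),(OTU15,OTU65)),((OTU17,(OTU58,OTU60)),(OTU45,OTU56))),(OTU40,OTU55))).
Branch lengths along that path: 0.22 + 0.20 + 0.05 + 0.15 + 0.17 + 0.12 + 0.07 + 0.08 + 0.17 + 0.21 = 1.44.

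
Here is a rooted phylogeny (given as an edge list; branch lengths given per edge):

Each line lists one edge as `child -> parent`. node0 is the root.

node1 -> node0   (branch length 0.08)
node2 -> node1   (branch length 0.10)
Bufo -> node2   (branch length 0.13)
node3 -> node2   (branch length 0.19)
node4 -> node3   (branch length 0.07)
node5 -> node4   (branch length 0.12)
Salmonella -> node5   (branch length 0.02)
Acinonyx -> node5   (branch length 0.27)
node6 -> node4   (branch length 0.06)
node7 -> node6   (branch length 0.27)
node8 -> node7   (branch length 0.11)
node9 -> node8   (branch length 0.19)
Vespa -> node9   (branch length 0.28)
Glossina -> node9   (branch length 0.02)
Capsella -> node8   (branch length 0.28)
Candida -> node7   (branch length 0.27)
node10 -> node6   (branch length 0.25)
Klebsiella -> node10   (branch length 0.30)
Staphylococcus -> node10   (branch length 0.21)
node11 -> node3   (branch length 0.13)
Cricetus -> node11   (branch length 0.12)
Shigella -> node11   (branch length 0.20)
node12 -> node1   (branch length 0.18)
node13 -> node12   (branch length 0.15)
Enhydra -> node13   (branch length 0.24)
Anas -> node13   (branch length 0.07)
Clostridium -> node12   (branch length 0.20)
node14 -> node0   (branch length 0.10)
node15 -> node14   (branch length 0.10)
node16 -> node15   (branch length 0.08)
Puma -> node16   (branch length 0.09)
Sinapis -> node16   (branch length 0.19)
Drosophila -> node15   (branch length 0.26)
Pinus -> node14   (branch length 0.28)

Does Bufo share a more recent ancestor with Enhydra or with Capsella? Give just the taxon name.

Capsella

The MRCA of Bufo and Capsella subtends (Bufo,(((Salmonella,Acinonyx),((((Vespa,Glossina),Capsella),Candida),(Klebsiella,Staphylococcus))),(Cricetus,Shigella))) (11 taxa).
The MRCA of Bufo and Enhydra subtends ((Bufo,(((Salmonella,Acinonyx),((((Vespa,Glossina),Capsella),Candida),(Klebsiella,Staphylococcus))),(Cricetus,Shigella))),((Enhydra,Anas),Clostridium)) (14 taxa).
The first is nested inside the second, so Bufo shares a more recent common ancestor with Capsella.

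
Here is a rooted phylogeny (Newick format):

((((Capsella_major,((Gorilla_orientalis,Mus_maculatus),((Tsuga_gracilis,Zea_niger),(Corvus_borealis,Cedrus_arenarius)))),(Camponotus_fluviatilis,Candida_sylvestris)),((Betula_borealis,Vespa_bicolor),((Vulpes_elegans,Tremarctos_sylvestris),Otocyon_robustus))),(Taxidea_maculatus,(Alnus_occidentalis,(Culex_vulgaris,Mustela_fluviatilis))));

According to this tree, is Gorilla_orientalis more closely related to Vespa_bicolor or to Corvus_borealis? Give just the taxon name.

The MRCA of Gorilla_orientalis and Corvus_borealis subtends ((Gorilla_orientalis,Mus_maculatus),((Tsuga_gracilis,Zea_niger),(Corvus_borealis,Cedrus_arenarius))) (6 taxa).
The MRCA of Gorilla_orientalis and Vespa_bicolor subtends (((Capsella_major,((Gorilla_orientalis,Mus_maculatus),((Tsuga_gracilis,Zea_niger),(Corvus_borealis,Cedrus_arenarius)))),(Camponotus_fluviatilis,Candida_sylvestris)),((Betula_borealis,Vespa_bicolor),((Vulpes_elegans,Tremarctos_sylvestris),Otocyon_robustus))) (14 taxa).
The first is nested inside the second, so Gorilla_orientalis shares a more recent common ancestor with Corvus_borealis.

Corvus_borealis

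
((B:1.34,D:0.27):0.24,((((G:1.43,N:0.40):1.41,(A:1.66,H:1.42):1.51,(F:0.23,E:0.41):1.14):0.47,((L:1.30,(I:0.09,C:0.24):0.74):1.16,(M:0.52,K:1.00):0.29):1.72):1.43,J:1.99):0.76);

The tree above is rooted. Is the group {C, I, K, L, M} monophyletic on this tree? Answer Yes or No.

The most recent common ancestor of these taxa subtends ((L,(I,C)),(M,K)).
That clade has exactly 5 tips — every listed taxon and nothing else — so the group is monophyletic.

Yes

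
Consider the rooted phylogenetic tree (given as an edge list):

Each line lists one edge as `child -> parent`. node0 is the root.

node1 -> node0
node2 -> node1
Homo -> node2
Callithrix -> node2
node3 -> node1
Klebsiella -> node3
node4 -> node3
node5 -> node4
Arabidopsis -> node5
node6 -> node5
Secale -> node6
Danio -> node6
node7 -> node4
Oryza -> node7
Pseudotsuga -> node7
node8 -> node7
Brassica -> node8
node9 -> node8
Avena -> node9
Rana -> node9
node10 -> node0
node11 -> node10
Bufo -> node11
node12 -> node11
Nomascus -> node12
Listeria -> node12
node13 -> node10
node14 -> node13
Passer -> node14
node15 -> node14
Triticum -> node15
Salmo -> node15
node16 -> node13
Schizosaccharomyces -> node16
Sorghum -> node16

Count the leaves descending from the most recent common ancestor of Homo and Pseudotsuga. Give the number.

11

The MRCA of Homo and Pseudotsuga is the node subtending ((Homo,Callithrix),(Klebsiella,((Arabidopsis,(Secale,Danio)),(Oryza,Pseudotsuga,(Brassica,(Avena,Rana)))))).
That clade contains 11 terminal taxa: Arabidopsis, Avena, Brassica, Callithrix, Danio, Homo, Klebsiella, Oryza, Pseudotsuga, Rana, Secale.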